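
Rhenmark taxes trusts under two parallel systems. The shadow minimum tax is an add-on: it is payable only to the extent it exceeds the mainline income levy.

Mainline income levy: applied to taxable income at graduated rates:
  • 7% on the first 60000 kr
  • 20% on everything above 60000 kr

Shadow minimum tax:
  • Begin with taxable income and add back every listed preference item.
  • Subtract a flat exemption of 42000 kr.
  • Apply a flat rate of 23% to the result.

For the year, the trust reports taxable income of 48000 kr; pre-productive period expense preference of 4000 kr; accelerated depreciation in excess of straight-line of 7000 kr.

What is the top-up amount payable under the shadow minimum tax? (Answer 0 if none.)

550 kr

Mainline income levy:
  48000 kr × 7% = 3360 kr

Shadow minimum tax:
  Adjusted income: 48000 kr + 4000 kr + 7000 kr = 59000 kr
  Less exemption 42000 kr → base 17000 kr
  17000 kr × 23% = 3910 kr

Excess of shadow minimum tax over mainline income levy: 3910 kr − 3360 kr = 550 kr.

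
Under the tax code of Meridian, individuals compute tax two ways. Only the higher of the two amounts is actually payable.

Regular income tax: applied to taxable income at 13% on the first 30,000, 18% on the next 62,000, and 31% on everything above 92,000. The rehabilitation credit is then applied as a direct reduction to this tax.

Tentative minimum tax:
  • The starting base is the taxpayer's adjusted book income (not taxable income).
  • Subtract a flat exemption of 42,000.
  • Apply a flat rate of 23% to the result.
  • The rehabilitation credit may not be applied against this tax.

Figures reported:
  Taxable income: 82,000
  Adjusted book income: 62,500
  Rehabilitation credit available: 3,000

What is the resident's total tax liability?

Regular income tax:
  30,000 × 13% = 3,900
  52,000 × 18% = 9,360
  → 13,260
  Less rehabilitation credit 3,000 → 10,260

Tentative minimum tax:
  Base (adjusted book income): 62,500
  Less exemption 42,000 → base 20,500
  20,500 × 23% = 4,715

10,260 > 4,715, so the regular income tax governs.

10,260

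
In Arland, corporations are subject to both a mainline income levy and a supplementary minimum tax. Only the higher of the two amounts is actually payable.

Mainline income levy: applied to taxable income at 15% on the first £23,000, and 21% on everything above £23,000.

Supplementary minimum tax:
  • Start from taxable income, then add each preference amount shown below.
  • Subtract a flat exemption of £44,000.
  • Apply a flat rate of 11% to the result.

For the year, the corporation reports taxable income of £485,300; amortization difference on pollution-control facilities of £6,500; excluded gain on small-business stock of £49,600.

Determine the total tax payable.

£100,533

Mainline income levy:
  £23,000 × 15% = £3,450
  £462,300 × 21% = £97,083
  → £100,533

Supplementary minimum tax:
  Adjusted income: £485,300 + £6,500 + £49,600 = £541,400
  Less exemption £44,000 → base £497,400
  £497,400 × 11% = £54,714

£100,533 > £54,714, so the mainline income levy governs.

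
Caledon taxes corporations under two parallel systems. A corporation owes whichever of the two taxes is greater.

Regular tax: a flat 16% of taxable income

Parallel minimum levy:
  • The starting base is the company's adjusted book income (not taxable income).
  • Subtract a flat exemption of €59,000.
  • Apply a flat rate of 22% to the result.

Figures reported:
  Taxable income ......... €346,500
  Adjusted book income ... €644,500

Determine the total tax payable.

Parallel minimum levy:
  Base (adjusted book income): €644,500
  Less exemption €59,000 → base €585,500
  €585,500 × 22% = €128,810

Regular tax:
  €346,500 × 16% = €55,440

€128,810 > €55,440, so the parallel minimum levy is the binding amount.

€128,810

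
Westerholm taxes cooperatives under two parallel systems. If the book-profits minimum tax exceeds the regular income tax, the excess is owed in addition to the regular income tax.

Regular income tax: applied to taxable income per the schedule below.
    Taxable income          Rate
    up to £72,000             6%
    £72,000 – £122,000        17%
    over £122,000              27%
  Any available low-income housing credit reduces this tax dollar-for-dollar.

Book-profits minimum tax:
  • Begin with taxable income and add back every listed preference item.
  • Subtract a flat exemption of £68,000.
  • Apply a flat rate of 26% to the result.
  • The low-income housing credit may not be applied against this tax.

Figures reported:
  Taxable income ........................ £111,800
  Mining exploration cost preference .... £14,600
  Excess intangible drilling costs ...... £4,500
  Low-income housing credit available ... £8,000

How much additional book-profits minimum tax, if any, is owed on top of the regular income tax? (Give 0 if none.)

£13,268

Regular income tax:
  £72,000 × 6% = £4,320
  £39,800 × 17% = £6,766
  → £11,086
  Less low-income housing credit £8,000 → £3,086

Book-profits minimum tax:
  Adjusted income: £111,800 + £14,600 + £4,500 = £130,900
  Less exemption £68,000 → base £62,900
  £62,900 × 26% = £16,354

Excess of book-profits minimum tax over regular income tax: £16,354 − £3,086 = £13,268.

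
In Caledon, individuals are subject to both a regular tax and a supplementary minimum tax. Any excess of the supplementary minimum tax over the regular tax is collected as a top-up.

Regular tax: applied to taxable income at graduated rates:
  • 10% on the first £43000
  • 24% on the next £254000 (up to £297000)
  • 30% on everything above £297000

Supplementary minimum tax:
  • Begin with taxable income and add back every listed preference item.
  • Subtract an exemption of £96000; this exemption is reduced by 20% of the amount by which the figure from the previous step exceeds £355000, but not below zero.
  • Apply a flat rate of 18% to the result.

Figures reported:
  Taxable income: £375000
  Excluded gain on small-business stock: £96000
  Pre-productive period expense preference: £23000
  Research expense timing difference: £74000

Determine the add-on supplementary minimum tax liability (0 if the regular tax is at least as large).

£3968

Regular tax:
  £43000 × 10% = £4300
  £254000 × 24% = £60960
  £78000 × 30% = £23400
  → £88660

Supplementary minimum tax:
  Adjusted income: £375000 + £96000 + £23000 + £74000 = £568000
  Exemption: £96000 − 20% × (£568000 − £355000) = £96000 − £42600 = £53400
  Base: £568000 − £53400 = £514600
  £514600 × 18% = £92628

Excess of supplementary minimum tax over regular tax: £92628 − £88660 = £3968.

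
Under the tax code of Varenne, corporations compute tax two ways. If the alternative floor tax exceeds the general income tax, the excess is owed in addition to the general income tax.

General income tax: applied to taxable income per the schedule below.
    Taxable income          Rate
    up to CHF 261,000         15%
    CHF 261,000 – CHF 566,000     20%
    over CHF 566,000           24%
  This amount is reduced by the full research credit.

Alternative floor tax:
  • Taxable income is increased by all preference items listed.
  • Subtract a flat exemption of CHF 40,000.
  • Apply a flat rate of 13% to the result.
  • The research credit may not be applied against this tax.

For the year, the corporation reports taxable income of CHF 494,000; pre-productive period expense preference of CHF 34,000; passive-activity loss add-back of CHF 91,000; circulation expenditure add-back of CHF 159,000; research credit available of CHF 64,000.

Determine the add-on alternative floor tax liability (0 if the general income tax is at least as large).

CHF 74,190

General income tax:
  CHF 261,000 × 15% = CHF 39,150
  CHF 233,000 × 20% = CHF 46,600
  → CHF 85,750
  Less research credit CHF 64,000 → CHF 21,750

Alternative floor tax:
  Adjusted income: CHF 494,000 + CHF 34,000 + CHF 91,000 + CHF 159,000 = CHF 778,000
  Less exemption CHF 40,000 → base CHF 738,000
  CHF 738,000 × 13% = CHF 95,940

Excess of alternative floor tax over general income tax: CHF 95,940 − CHF 21,750 = CHF 74,190.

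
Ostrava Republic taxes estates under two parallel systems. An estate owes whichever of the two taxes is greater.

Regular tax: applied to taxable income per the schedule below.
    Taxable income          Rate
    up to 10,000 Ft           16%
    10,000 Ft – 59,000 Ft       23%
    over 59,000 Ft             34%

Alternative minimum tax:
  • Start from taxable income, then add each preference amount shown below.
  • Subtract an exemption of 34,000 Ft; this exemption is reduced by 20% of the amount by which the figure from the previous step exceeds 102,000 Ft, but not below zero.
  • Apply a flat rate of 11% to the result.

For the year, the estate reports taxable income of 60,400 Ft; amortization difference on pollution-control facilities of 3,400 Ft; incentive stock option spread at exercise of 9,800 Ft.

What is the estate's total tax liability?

13,346 Ft

Regular tax:
  10,000 Ft × 16% = 1,600 Ft
  49,000 Ft × 23% = 11,270 Ft
  1,400 Ft × 34% = 476 Ft
  → 13,346 Ft

Alternative minimum tax:
  Adjusted income: 60,400 Ft + 3,400 Ft + 9,800 Ft = 73,600 Ft
  Exemption: 73,600 Ft ≤ 102,000 Ft, so full 34,000 Ft applies
  Base: 73,600 Ft − 34,000 Ft = 39,600 Ft
  39,600 Ft × 11% = 4,356 Ft

13,346 Ft > 4,356 Ft, so the regular tax governs.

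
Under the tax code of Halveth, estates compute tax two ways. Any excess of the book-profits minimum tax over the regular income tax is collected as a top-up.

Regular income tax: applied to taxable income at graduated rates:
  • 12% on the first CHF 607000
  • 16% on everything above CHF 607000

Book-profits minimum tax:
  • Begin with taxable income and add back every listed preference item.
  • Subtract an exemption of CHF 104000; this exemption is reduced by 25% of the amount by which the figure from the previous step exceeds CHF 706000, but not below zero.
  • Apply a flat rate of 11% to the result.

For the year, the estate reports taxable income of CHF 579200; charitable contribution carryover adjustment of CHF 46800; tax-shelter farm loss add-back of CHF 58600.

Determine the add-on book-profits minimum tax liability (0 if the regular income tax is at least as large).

CHF 0

Regular income tax:
  CHF 579200 × 12% = CHF 69504

Book-profits minimum tax:
  Adjusted income: CHF 579200 + CHF 46800 + CHF 58600 = CHF 684600
  Exemption: CHF 684600 ≤ CHF 706000, so full CHF 104000 applies
  Base: CHF 684600 − CHF 104000 = CHF 580600
  CHF 580600 × 11% = CHF 63866

CHF 63866 ≤ CHF 69504, so no add-on is due.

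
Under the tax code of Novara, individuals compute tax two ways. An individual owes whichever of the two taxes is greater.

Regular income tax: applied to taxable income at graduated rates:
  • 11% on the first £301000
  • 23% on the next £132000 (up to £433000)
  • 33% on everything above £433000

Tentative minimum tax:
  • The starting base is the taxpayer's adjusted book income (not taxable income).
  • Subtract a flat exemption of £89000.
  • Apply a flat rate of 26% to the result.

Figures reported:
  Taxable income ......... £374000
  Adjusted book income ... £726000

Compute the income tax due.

£165620

Regular income tax:
  £301000 × 11% = £33110
  £73000 × 23% = £16790
  → £49900

Tentative minimum tax:
  Base (adjusted book income): £726000
  Less exemption £89000 → base £637000
  £637000 × 26% = £165620

£165620 > £49900, so the tentative minimum tax is the binding amount.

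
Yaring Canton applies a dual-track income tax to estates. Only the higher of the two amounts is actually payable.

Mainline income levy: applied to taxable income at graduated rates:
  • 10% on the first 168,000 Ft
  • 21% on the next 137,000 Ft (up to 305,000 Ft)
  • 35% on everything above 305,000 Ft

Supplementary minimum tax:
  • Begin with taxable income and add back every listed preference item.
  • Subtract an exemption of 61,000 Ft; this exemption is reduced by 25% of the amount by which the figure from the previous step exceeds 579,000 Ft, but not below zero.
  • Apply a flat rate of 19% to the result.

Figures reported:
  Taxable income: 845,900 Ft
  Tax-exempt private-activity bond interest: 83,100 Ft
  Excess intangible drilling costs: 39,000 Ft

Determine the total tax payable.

234,885 Ft

Supplementary minimum tax:
  Adjusted income: 845,900 Ft + 83,100 Ft + 39,000 Ft = 968,000 Ft
  Exemption: 25% × (968,000 Ft − 579,000 Ft) = 97,250 Ft ≥ 61,000 Ft, so the exemption is fully phased out
  Base: 968,000 Ft − 0 Ft = 968,000 Ft
  968,000 Ft × 19% = 183,920 Ft

Mainline income levy:
  168,000 Ft × 10% = 16,800 Ft
  137,000 Ft × 21% = 28,770 Ft
  540,900 Ft × 35% = 189,315 Ft
  → 234,885 Ft

234,885 Ft > 183,920 Ft, so the mainline income levy governs.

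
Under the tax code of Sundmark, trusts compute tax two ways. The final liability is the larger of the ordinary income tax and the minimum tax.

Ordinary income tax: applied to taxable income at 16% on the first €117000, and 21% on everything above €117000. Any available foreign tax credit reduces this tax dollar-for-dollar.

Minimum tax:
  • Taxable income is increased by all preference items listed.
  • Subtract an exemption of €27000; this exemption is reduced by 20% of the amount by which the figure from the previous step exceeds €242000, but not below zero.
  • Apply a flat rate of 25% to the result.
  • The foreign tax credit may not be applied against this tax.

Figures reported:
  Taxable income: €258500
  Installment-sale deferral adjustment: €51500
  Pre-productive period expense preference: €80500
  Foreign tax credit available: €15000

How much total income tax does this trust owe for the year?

Minimum tax:
  Adjusted income: €258500 + €51500 + €80500 = €390500
  Exemption: 20% × (€390500 − €242000) = €29700 ≥ €27000, so the exemption is fully phased out
  Base: €390500 − €0 = €390500
  €390500 × 25% = €97625

Ordinary income tax:
  €117000 × 16% = €18720
  €141500 × 21% = €29715
  → €48435
  Less foreign tax credit €15000 → €33435

€97625 > €33435, so the minimum tax is the binding amount.

€97625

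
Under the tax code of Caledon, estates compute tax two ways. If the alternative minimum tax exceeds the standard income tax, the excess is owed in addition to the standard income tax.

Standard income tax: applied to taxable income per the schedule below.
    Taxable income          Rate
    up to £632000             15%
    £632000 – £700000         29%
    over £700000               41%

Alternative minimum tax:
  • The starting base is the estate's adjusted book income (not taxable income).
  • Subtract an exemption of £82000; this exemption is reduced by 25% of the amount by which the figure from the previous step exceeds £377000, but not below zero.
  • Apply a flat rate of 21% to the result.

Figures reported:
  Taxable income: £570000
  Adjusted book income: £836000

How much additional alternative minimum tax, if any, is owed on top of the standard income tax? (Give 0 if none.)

Standard income tax:
  £570000 × 15% = £85500

Alternative minimum tax:
  Base (adjusted book income): £836000
  Exemption: 25% × (£836000 − £377000) = £114750 ≥ £82000, so the exemption is fully phased out
  Base: £836000 − £0 = £836000
  £836000 × 21% = £175560

Excess of alternative minimum tax over standard income tax: £175560 − £85500 = £90060.

£90060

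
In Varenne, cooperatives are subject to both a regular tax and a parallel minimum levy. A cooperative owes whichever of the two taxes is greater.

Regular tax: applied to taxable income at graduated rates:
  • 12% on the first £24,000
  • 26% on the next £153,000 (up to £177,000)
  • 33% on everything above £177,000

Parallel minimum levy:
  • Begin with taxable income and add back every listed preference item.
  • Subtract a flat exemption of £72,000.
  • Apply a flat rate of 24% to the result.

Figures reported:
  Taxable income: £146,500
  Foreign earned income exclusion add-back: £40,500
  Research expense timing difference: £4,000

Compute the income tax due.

Regular tax:
  £24,000 × 12% = £2,880
  £122,500 × 26% = £31,850
  → £34,730

Parallel minimum levy:
  Adjusted income: £146,500 + £40,500 + £4,000 = £191,000
  Less exemption £72,000 → base £119,000
  £119,000 × 24% = £28,560

£34,730 > £28,560, so the regular tax governs.

£34,730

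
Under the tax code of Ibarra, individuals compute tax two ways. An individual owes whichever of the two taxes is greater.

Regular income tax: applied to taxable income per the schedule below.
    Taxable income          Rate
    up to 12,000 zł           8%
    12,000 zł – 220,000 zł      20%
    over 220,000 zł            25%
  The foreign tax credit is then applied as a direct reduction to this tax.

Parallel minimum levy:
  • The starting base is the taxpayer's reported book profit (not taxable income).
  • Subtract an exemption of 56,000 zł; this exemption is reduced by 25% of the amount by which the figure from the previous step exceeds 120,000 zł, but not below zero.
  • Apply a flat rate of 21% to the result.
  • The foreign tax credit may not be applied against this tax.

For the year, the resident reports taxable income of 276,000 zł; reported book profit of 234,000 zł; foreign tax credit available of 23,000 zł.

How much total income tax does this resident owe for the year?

43,365 zł

Parallel minimum levy:
  Base (reported book profit): 234,000 zł
  Exemption: 56,000 zł − 25% × (234,000 zł − 120,000 zł) = 56,000 zł − 28,500 zł = 27,500 zł
  Base: 234,000 zł − 27,500 zł = 206,500 zł
  206,500 zł × 21% = 43,365 zł

Regular income tax:
  12,000 zł × 8% = 960 zł
  208,000 zł × 20% = 41,600 zł
  56,000 zł × 25% = 14,000 zł
  → 56,560 zł
  Less foreign tax credit 23,000 zł → 33,560 zł

43,365 zł > 33,560 zł, so the parallel minimum levy is the binding amount.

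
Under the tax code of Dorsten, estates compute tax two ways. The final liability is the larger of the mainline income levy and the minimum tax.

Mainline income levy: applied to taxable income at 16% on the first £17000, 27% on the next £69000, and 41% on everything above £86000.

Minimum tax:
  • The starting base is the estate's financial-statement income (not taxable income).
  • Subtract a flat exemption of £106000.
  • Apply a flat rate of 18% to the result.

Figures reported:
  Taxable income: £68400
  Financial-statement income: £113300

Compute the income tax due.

£16598

Minimum tax:
  Base (financial-statement income): £113300
  Less exemption £106000 → base £7300
  £7300 × 18% = £1314

Mainline income levy:
  £17000 × 16% = £2720
  £51400 × 27% = £13878
  → £16598

£16598 > £1314, so the mainline income levy governs.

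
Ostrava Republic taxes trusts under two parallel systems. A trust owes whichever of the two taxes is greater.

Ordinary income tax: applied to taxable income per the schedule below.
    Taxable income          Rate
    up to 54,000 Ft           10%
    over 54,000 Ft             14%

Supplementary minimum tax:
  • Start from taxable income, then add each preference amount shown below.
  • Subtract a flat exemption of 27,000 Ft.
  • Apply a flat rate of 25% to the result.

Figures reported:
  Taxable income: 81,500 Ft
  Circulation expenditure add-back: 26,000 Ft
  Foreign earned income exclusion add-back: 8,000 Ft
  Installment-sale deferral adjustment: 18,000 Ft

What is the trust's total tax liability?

26,625 Ft

Ordinary income tax:
  54,000 Ft × 10% = 5,400 Ft
  27,500 Ft × 14% = 3,850 Ft
  → 9,250 Ft

Supplementary minimum tax:
  Adjusted income: 81,500 Ft + 26,000 Ft + 8,000 Ft + 18,000 Ft = 133,500 Ft
  Less exemption 27,000 Ft → base 106,500 Ft
  106,500 Ft × 25% = 26,625 Ft

26,625 Ft > 9,250 Ft, so the supplementary minimum tax is the binding amount.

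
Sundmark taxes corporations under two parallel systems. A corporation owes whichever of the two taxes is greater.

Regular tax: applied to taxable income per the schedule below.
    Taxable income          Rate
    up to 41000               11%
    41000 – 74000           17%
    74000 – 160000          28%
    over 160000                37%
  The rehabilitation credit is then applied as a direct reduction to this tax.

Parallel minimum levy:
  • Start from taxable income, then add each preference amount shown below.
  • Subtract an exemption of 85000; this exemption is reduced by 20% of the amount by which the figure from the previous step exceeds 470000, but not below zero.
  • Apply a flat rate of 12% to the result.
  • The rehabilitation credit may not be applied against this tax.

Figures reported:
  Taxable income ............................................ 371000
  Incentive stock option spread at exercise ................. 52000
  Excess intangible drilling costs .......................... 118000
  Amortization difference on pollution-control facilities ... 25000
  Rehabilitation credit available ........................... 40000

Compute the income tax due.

Regular tax:
  41000 × 11% = 4510
  33000 × 17% = 5610
  86000 × 28% = 24080
  211000 × 37% = 78070
  → 112270
  Less rehabilitation credit 40000 → 72270

Parallel minimum levy:
  Adjusted income: 371000 + 52000 + 118000 + 25000 = 566000
  Exemption: 85000 − 20% × (566000 − 470000) = 85000 − 19200 = 65800
  Base: 566000 − 65800 = 500200
  500200 × 12% = 60024

72270 > 60024, so the regular tax governs.

72270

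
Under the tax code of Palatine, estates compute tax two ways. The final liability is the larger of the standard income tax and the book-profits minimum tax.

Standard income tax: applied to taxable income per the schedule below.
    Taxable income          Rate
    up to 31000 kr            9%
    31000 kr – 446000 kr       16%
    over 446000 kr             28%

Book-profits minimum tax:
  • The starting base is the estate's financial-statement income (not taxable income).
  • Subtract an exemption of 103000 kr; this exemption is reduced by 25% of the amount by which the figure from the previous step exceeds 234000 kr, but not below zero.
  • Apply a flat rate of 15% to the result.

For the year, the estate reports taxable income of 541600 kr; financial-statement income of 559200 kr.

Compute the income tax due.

95958 kr

Book-profits minimum tax:
  Base (financial-statement income): 559200 kr
  Exemption: 103000 kr − 25% × (559200 kr − 234000 kr) = 103000 kr − 81300 kr = 21700 kr
  Base: 559200 kr − 21700 kr = 537500 kr
  537500 kr × 15% = 80625 kr

Standard income tax:
  31000 kr × 9% = 2790 kr
  415000 kr × 16% = 66400 kr
  95600 kr × 28% = 26768 kr
  → 95958 kr

95958 kr > 80625 kr, so the standard income tax governs.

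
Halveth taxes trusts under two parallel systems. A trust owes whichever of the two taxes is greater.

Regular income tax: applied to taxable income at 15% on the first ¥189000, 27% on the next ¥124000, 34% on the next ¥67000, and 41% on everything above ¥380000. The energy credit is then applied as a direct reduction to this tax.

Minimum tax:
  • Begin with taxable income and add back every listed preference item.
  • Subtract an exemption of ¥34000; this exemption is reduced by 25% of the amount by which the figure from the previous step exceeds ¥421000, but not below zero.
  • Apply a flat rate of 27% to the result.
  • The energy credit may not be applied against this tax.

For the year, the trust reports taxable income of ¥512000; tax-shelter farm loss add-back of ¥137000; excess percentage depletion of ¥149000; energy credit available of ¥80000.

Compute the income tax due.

Regular income tax:
  ¥189000 × 15% = ¥28350
  ¥124000 × 27% = ¥33480
  ¥67000 × 34% = ¥22780
  ¥132000 × 41% = ¥54120
  → ¥138730
  Less energy credit ¥80000 → ¥58730

Minimum tax:
  Adjusted income: ¥512000 + ¥137000 + ¥149000 = ¥798000
  Exemption: 25% × (¥798000 − ¥421000) = ¥94250 ≥ ¥34000, so the exemption is fully phased out
  Base: ¥798000 − ¥0 = ¥798000
  ¥798000 × 27% = ¥215460

¥215460 > ¥58730, so the minimum tax is the binding amount.

¥215460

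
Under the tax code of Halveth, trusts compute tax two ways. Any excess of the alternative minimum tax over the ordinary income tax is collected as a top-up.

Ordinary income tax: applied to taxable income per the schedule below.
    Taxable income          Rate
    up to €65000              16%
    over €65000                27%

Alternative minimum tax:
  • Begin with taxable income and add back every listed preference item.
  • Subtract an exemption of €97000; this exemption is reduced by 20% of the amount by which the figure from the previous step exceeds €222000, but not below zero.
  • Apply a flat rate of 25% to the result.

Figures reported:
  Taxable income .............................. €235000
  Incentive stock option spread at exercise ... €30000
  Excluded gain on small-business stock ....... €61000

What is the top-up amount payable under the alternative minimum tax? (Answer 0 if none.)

Alternative minimum tax:
  Adjusted income: €235000 + €30000 + €61000 = €326000
  Exemption: €97000 − 20% × (€326000 − €222000) = €97000 − €20800 = €76200
  Base: €326000 − €76200 = €249800
  €249800 × 25% = €62450

Ordinary income tax:
  €65000 × 16% = €10400
  €170000 × 27% = €45900
  → €56300

Excess of alternative minimum tax over ordinary income tax: €62450 − €56300 = €6150.

€6150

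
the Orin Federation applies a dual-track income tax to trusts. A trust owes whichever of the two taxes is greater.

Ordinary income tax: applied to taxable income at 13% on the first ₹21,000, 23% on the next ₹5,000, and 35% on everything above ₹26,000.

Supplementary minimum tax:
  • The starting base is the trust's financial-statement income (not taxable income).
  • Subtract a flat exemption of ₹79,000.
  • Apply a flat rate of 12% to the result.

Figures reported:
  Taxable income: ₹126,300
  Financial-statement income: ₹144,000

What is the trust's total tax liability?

Ordinary income tax:
  ₹21,000 × 13% = ₹2,730
  ₹5,000 × 23% = ₹1,150
  ₹100,300 × 35% = ₹35,105
  → ₹38,985

Supplementary minimum tax:
  Base (financial-statement income): ₹144,000
  Less exemption ₹79,000 → base ₹65,000
  ₹65,000 × 12% = ₹7,800

₹38,985 > ₹7,800, so the ordinary income tax governs.

₹38,985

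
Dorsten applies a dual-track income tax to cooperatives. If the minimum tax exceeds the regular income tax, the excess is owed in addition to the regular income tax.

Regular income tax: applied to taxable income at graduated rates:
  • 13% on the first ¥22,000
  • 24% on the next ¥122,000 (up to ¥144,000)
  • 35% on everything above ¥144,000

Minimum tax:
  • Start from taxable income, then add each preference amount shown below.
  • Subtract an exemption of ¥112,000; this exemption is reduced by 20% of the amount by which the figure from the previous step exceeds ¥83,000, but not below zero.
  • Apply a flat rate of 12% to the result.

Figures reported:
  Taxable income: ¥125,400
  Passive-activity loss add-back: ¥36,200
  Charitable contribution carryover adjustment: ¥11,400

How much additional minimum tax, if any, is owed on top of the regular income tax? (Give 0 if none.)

¥0

Regular income tax:
  ¥22,000 × 13% = ¥2,860
  ¥103,400 × 24% = ¥24,816
  → ¥27,676

Minimum tax:
  Adjusted income: ¥125,400 + ¥36,200 + ¥11,400 = ¥173,000
  Exemption: ¥112,000 − 20% × (¥173,000 − ¥83,000) = ¥112,000 − ¥18,000 = ¥94,000
  Base: ¥173,000 − ¥94,000 = ¥79,000
  ¥79,000 × 12% = ¥9,480

¥9,480 ≤ ¥27,676, so no add-on is due.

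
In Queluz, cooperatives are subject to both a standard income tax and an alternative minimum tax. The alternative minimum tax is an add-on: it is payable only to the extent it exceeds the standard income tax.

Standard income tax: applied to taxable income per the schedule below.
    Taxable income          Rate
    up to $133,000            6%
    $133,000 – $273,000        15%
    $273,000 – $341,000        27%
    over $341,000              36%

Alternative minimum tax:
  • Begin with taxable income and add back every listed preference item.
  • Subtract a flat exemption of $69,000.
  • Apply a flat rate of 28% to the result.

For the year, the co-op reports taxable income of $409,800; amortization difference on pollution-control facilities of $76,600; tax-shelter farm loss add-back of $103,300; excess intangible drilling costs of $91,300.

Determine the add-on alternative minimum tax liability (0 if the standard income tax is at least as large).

Standard income tax:
  $133,000 × 6% = $7,980
  $140,000 × 15% = $21,000
  $68,000 × 27% = $18,360
  $68,800 × 36% = $24,768
  → $72,108

Alternative minimum tax:
  Adjusted income: $409,800 + $76,600 + $103,300 + $91,300 = $681,000
  Less exemption $69,000 → base $612,000
  $612,000 × 28% = $171,360

Excess of alternative minimum tax over standard income tax: $171,360 − $72,108 = $99,252.

$99,252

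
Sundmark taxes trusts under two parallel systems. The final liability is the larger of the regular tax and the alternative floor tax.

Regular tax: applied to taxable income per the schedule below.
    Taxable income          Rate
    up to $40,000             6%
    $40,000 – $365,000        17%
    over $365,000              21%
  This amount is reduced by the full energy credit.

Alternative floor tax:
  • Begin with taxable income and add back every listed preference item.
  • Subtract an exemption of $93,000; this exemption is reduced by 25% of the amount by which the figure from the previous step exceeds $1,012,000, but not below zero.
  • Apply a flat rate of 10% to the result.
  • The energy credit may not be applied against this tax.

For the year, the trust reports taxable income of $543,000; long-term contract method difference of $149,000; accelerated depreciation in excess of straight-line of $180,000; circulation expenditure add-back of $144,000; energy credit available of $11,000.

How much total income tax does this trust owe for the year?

Alternative floor tax:
  Adjusted income: $543,000 + $149,000 + $180,000 + $144,000 = $1,016,000
  Exemption: $93,000 − 25% × ($1,016,000 − $1,012,000) = $93,000 − $1,000 = $92,000
  Base: $1,016,000 − $92,000 = $924,000
  $924,000 × 10% = $92,400

Regular tax:
  $40,000 × 6% = $2,400
  $325,000 × 17% = $55,250
  $178,000 × 21% = $37,380
  → $95,030
  Less energy credit $11,000 → $84,030

$92,400 > $84,030, so the alternative floor tax is the binding amount.

$92,400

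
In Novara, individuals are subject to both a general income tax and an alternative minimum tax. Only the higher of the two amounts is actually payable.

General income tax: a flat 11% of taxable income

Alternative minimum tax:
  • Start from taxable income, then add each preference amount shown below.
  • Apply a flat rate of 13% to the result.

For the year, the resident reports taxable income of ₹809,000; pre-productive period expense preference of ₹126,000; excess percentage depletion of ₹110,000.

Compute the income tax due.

₹135,850

Alternative minimum tax:
  Adjusted income: ₹809,000 + ₹126,000 + ₹110,000 = ₹1,045,000
  ₹1,045,000 × 13% = ₹135,850

General income tax:
  ₹809,000 × 11% = ₹88,990

₹135,850 > ₹88,990, so the alternative minimum tax is the binding amount.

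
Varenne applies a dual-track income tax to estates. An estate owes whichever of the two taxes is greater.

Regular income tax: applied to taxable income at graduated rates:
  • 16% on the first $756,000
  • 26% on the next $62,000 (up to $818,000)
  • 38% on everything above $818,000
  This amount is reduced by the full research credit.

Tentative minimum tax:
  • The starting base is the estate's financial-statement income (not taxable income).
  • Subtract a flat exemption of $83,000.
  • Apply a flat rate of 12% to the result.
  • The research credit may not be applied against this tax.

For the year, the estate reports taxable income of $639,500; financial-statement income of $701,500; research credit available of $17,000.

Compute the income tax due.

$85,320

Tentative minimum tax:
  Base (financial-statement income): $701,500
  Less exemption $83,000 → base $618,500
  $618,500 × 12% = $74,220

Regular income tax:
  $639,500 × 16% = $102,320
  Less research credit $17,000 → $85,320

$85,320 > $74,220, so the regular income tax governs.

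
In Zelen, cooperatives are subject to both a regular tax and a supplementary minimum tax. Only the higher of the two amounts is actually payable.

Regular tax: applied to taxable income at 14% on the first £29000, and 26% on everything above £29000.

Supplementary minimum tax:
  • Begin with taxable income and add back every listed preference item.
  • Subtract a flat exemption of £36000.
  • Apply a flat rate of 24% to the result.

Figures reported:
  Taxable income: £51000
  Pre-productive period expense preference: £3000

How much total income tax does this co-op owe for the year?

Supplementary minimum tax:
  Adjusted income: £51000 + £3000 = £54000
  Less exemption £36000 → base £18000
  £18000 × 24% = £4320

Regular tax:
  £29000 × 14% = £4060
  £22000 × 26% = £5720
  → £9780

£9780 > £4320, so the regular tax governs.

£9780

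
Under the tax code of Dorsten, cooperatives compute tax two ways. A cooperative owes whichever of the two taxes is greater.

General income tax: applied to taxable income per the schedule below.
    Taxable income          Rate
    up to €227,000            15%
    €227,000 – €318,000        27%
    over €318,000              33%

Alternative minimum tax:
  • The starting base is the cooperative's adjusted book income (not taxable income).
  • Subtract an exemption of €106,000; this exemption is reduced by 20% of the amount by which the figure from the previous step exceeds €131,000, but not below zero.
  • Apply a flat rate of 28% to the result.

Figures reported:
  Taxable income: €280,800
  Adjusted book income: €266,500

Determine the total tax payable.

General income tax:
  €227,000 × 15% = €34,050
  €53,800 × 27% = €14,526
  → €48,576

Alternative minimum tax:
  Base (adjusted book income): €266,500
  Exemption: €106,000 − 20% × (€266,500 − €131,000) = €106,000 − €27,100 = €78,900
  Base: €266,500 − €78,900 = €187,600
  €187,600 × 28% = €52,528

€52,528 > €48,576, so the alternative minimum tax is the binding amount.

€52,528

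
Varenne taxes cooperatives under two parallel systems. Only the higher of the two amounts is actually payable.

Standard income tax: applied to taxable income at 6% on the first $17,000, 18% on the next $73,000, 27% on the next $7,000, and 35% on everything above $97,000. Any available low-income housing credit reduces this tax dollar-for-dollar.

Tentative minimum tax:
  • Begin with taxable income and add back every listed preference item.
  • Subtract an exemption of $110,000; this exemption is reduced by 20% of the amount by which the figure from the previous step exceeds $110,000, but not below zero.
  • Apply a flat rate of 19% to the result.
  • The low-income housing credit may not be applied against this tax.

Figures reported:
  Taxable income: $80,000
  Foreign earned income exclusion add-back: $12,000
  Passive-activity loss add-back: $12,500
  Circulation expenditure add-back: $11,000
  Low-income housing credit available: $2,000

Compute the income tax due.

Standard income tax:
  $17,000 × 6% = $1,020
  $63,000 × 18% = $11,340
  → $12,360
  Less low-income housing credit $2,000 → $10,360

Tentative minimum tax:
  Adjusted income: $80,000 + $12,000 + $12,500 + $11,000 = $115,500
  Exemption: $110,000 − 20% × ($115,500 − $110,000) = $110,000 − $1,100 = $108,900
  Base: $115,500 − $108,900 = $6,600
  $6,600 × 19% = $1,254

$10,360 > $1,254, so the standard income tax governs.

$10,360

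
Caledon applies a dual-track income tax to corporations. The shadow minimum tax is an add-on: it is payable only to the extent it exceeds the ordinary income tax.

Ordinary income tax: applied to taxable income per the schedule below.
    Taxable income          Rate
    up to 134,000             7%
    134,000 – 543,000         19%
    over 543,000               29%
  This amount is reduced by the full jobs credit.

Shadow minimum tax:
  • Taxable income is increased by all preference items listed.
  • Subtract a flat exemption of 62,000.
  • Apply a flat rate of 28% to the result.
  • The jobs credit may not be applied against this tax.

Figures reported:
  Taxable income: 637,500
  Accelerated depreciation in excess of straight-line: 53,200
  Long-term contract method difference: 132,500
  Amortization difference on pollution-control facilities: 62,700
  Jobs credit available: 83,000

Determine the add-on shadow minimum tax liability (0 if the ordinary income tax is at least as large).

Ordinary income tax:
  134,000 × 7% = 9,380
  409,000 × 19% = 77,710
  94,500 × 29% = 27,405
  → 114,495
  Less jobs credit 83,000 → 31,495

Shadow minimum tax:
  Adjusted income: 637,500 + 53,200 + 132,500 + 62,700 = 885,900
  Less exemption 62,000 → base 823,900
  823,900 × 28% = 230,692

Excess of shadow minimum tax over ordinary income tax: 230,692 − 31,495 = 199,197.

199,197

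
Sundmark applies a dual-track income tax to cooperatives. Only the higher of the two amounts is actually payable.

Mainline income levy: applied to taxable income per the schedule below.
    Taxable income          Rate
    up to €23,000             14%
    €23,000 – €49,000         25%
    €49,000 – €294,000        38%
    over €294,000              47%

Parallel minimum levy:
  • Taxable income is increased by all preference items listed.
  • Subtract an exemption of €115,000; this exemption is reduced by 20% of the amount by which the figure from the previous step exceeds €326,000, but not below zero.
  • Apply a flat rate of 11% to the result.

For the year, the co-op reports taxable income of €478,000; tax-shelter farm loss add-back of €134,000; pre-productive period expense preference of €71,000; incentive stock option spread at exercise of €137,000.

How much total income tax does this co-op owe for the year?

€189,300

Parallel minimum levy:
  Adjusted income: €478,000 + €134,000 + €71,000 + €137,000 = €820,000
  Exemption: €115,000 − 20% × (€820,000 − €326,000) = €115,000 − €98,800 = €16,200
  Base: €820,000 − €16,200 = €803,800
  €803,800 × 11% = €88,418

Mainline income levy:
  €23,000 × 14% = €3,220
  €26,000 × 25% = €6,500
  €245,000 × 38% = €93,100
  €184,000 × 47% = €86,480
  → €189,300

€189,300 > €88,418, so the mainline income levy governs.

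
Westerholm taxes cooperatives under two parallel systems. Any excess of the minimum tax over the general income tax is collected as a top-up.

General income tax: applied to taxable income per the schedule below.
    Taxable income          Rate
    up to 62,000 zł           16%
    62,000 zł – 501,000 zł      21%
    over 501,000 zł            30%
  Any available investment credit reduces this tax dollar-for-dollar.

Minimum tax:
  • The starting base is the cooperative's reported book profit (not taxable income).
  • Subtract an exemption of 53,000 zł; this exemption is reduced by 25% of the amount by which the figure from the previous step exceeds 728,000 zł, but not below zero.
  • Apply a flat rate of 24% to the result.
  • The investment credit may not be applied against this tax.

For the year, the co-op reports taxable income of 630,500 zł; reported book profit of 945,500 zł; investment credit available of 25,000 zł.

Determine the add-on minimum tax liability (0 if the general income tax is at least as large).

110,960 zł

General income tax:
  62,000 zł × 16% = 9,920 zł
  439,000 zł × 21% = 92,190 zł
  129,500 zł × 30% = 38,850 zł
  → 140,960 zł
  Less investment credit 25,000 zł → 115,960 zł

Minimum tax:
  Base (reported book profit): 945,500 zł
  Exemption: 25% × (945,500 zł − 728,000 zł) = 54,375 zł ≥ 53,000 zł, so the exemption is fully phased out
  Base: 945,500 zł − 0 zł = 945,500 zł
  945,500 zł × 24% = 226,920 zł

Excess of minimum tax over general income tax: 226,920 zł − 115,960 zł = 110,960 zł.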